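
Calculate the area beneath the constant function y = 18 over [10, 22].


The area under a constant function y = 18 is a rectangle.
Width = 22 - 10 = 12
Height = 18
Area = width * height
= 12 * 18
= 216

216


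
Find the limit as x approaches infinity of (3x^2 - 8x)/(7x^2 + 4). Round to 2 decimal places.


For limits at infinity with equal-degree polynomials,
we compare leading coefficients.
Numerator leading term: 3x^2
Denominator leading term: 7x^2
Divide both by x^2:
lim = (3 - 8/x) / (7 + 4/x^2)
As x -> infinity, the 1/x and 1/x^2 terms vanish:
= 3/7 ≈ 0.43

0.43


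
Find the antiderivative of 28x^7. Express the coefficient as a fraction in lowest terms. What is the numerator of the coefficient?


Apply the power rule for integration:
integral of ax^n dx = a/(n+1) * x^(n+1) + C
integral of 28x^7 dx
= 28/8 * x^8 + C
= 7/2 * x^8 + C
The coefficient in lowest terms is 7/2, and its numerator is 7

7


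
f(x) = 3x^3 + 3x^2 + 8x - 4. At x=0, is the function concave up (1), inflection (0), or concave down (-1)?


Concavity is determined by the sign of f''(x).
f(x) = 3x^3 + 3x^2 + 8x - 4
f'(x) = 9x^2 + 6x + 8
f''(x) = 18x + 6
f''(0) = 18 * 0 + 6
= 0 + 6
= 6
Since f''(0) > 0, the function is concave up (1)

1


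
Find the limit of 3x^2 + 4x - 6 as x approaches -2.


Since polynomials are continuous, we use direct substitution.
lim(x->-2) of 3x^2 + 4x - 6
= 3 * (-2)^2 + 4 * (-2) - 6
= 12 - 8 - 6
= -2

-2


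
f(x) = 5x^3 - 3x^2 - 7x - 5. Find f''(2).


First derivative:
f'(x) = 15x^2 - 6x - 7
Second derivative:
f''(x) = 30x - 6
Substitute x = 2:
f''(2) = 30 * 2 - 6
= 60 - 6
= 54

54


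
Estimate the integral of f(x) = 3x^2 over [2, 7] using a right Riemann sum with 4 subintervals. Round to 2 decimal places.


Right Riemann sum uses right endpoints of each subinterval.
Interval: [2, 7], n = 4
dx = (7 - 2) / 4 = 5/4
Right endpoints: [13/4, 9/2, 23/4, 7]
f values: [507/16, 243/4, 1587/16, 147]
Sum = dx * (sum of f values)
= 5/4 * 2709/8
= 13545/32 ≈ 423.28

423.28


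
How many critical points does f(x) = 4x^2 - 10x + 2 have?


Find where f'(x) = 0:
f'(x) = 8x - 10
Set f'(x) = 0:
8x - 10 = 0
x = 10 / 8 = 5/4
This is a linear equation in x, so there is exactly one solution.
Number of critical points: 1

1


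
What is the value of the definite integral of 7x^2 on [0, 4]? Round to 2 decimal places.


Find the antiderivative of 7x^2:
F(x) = 7/3 * x^3
Apply the Fundamental Theorem of Calculus:
F(4) - F(0)
= 7/3 * 4^3 - 7/3 * 0^3
= 7/3 * (64 - 0)
= 7/3 * 64
= 448/3 ≈ 149.33

149.33


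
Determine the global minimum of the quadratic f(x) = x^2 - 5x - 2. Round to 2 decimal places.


For a quadratic f(x) = ax^2 + bx + c with a > 0, the minimum is at the vertex.
Vertex x-coordinate: x = -b/(2a)
x = -(-5) / (2 * 1)
x = 5/2
Substitute back to find the minimum value:
f(5/2) = 1 * (5/2)^2 - 5 * (5/2) - 2
= 25/4 - 25/2 - 2
= -33/4 = -8.25

-8.25


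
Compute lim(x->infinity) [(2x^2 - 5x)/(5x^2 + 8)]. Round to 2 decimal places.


For limits at infinity with equal-degree polynomials,
we compare leading coefficients.
Numerator leading term: 2x^2
Denominator leading term: 5x^2
Divide both by x^2:
lim = (2 - 5/x) / (5 + 8/x^2)
As x -> infinity, the 1/x and 1/x^2 terms vanish:
= 2/5 = 0.40

0.40


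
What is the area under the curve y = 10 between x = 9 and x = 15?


The area under a constant function y = 10 is a rectangle.
Width = 15 - 9 = 6
Height = 10
Area = width * height
= 6 * 10
= 60

60


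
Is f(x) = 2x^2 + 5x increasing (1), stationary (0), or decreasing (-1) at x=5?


Compute f'(x) to determine behavior:
f'(x) = 4x + 5
f'(5) = 4 * 5 + 5
= 20 + 5
= 25
Since f'(5) > 0, the function is increasing (1)

1


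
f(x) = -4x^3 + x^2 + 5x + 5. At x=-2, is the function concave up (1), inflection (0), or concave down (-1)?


Concavity is determined by the sign of f''(x).
f(x) = -4x^3 + x^2 + 5x + 5
f'(x) = -12x^2 + 2x + 5
f''(x) = -24x + 2
f''(-2) = -24 * (-2) + 2
= 48 + 2
= 50
Since f''(-2) > 0, the function is concave up (1)

1


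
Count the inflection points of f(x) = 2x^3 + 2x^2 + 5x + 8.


Inflection points occur where f''(x) = 0 and concavity changes.
f(x) = 2x^3 + 2x^2 + 5x + 8
f'(x) = 6x^2 + 4x + 5
f''(x) = 12x + 4
Set f''(x) = 0:
12x + 4 = 0
x = -4 / 12 = -1/3
Since f''(x) is linear (degree 1), it changes sign at this point.
Therefore there is exactly 1 inflection point.

1


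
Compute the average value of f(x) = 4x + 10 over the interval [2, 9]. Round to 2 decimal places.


Average value = 1/(b-a) * integral from a to b of f(x) dx
First compute the integral of 4x + 10:
F(x) = 2x^2 + 10x
F(9) = 2 * 81 + 10 * 9 = 252
F(2) = 2 * 4 + 10 * 2 = 28
Integral = 252 - 28 = 224
Average = 224 / (9 - 2) = 224 / 7
= 32 = 32.00

32.00


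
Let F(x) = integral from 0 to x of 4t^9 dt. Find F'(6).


By the Fundamental Theorem of Calculus (Part 1):
If F(x) = integral from 0 to x of f(t) dt, then F'(x) = f(x)
Here f(t) = 4t^9
So F'(x) = 4x^9
Evaluate at x = 6:
F'(6) = 4 * 6^9
= 4 * 10077696
= 40310784

40310784


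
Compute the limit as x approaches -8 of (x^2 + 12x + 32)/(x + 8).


Direct substitution gives 0/0, so we factor the numerator.
Factor: (x^2 + 12x + 32) = (x + 8)(x + 4)
Cancel the common factor (x + 8):
(x^2 + 12x + 32)/(x + 8) = (x + 4)
Now substitute x = -8:
= (-8) - (-4) = -4

-4


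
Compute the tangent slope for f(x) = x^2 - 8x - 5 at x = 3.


The slope of the tangent line equals f'(x) at the point.
f(x) = x^2 - 8x - 5
f'(x) = 2x - 8
At x = 3:
f'(3) = 2 * 3 - 8
= 6 - 8
= -2

-2


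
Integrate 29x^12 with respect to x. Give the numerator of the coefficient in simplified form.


Apply the power rule for integration:
integral of ax^n dx = a/(n+1) * x^(n+1) + C
integral of 29x^12 dx
= 29/13 * x^13 + C
The coefficient in lowest terms is 29/13, and its numerator is 29

29


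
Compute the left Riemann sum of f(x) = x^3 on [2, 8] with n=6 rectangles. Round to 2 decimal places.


Left Riemann sum uses left endpoints of each subinterval.
Interval: [2, 8], n = 6
dx = (8 - 2) / 6 = 1
Left endpoints: [2, 3, 4, 5, 6, 7]
f values: [8, 27, 64, 125, 216, 343]
Sum = dx * (sum of f values)
= 1 * 783
= 783 = 783.00

783.00


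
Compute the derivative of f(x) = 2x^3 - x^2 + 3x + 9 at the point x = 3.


Differentiate f(x) = 2x^3 - x^2 + 3x + 9 term by term:
f'(x) = 6x^2 - 2x + 3
Substitute x = 3:
f'(3) = 6 * 3^2 - 2 * 3 + 3
= 54 - 6 + 3
= 51

51


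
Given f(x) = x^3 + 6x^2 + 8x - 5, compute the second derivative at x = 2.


First derivative:
f'(x) = 3x^2 + 12x + 8
Second derivative:
f''(x) = 6x + 12
Substitute x = 2:
f''(2) = 6 * 2 + 12
= 12 + 12
= 24

24


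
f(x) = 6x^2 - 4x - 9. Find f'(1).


Differentiate term by term using power and sum rules:
f(x) = 6x^2 - 4x - 9
f'(x) = 12x - 4
Substitute x = 1:
f'(1) = 12 * 1 - 4
= 12 - 4
= 8

8


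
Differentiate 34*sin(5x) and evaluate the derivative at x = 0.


Apply the chain rule to differentiate 34*sin(5x):
d/dx [34*sin(5x)]
= 34 * cos(5x) * d/dx(5x)
= 34 * 5 * cos(5x)
= 170 * cos(5x)
Evaluate at x = 0:
= 170 * cos(0)
= 170 * 1
= 170

170


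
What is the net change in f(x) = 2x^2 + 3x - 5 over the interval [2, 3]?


Net change = f(b) - f(a)
f(x) = 2x^2 + 3x - 5
Compute f(3):
f(3) = 2 * 3^2 + 3 * 3 - 5
= 18 + 9 - 5
= 22
Compute f(2):
f(2) = 2 * 2^2 + 3 * 2 - 5
= 8 + 6 - 5
= 9
Net change = 22 - 9 = 13

13


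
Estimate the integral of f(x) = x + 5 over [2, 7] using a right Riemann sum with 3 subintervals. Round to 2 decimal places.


Right Riemann sum uses right endpoints of each subinterval.
Interval: [2, 7], n = 3
dx = (7 - 2) / 3 = 5/3
Right endpoints: [11/3, 16/3, 7]
f values: [26/3, 31/3, 12]
Sum = dx * (sum of f values)
= 5/3 * 31
= 155/3 ≈ 51.67

51.67


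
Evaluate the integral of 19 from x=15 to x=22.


The integral of a constant k over [a, b] equals k * (b - a).
integral from 15 to 22 of 19 dx
= 19 * (22 - 15)
= 19 * 7
= 133

133


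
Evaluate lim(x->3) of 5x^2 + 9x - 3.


Since polynomials are continuous, we use direct substitution.
lim(x->3) of 5x^2 + 9x - 3
= 5 * 3^2 + 9 * 3 - 3
= 45 + 27 - 3
= 69

69


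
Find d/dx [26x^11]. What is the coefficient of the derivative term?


We apply the power rule: d/dx [ax^n] = a*n * x^(n-1)
d/dx [26x^11]
= 26 * 11 * x^(11-1)
= 286x^10
The coefficient is 286

286


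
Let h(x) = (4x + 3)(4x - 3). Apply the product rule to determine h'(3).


Let u(x) = 4x + 3 and v(x) = 4x - 3
u'(x) = 4
v'(x) = 4
Product rule: h'(x) = u'(x)*v(x) + u(x)*v'(x)
= 4 * (4x - 3) + (4x + 3) * 4
At x = 3:
u(3) = 4 * 3 + 3 = 15
v(3) = 4 * 3 - 3 = 9
h'(3) = 4 * 9 + 15 * 4
= 36 + 60
= 96

96


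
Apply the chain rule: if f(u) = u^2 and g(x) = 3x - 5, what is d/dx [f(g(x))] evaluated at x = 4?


Using the chain rule: (f(g(x)))' = f'(g(x)) * g'(x)
First, find g(4):
g(4) = 3 * 4 - 5 = 7
Next, f'(u) = 2u
And g'(x) = 3
So f'(g(4)) * g'(4)
= 2 * 7 * 3
= 42

42


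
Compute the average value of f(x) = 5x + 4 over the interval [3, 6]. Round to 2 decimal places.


Average value = 1/(b-a) * integral from a to b of f(x) dx
First compute the integral of 5x + 4:
F(x) = (5/2)x^2 + 4x
F(6) = 5/2 * 36 + 4 * 6 = 114
F(3) = 5/2 * 9 + 4 * 3 = 69/2
Integral = 114 - 69/2 = 159/2
Average = (159/2) / (6 - 3) = (159/2) / 3
= 53/2 = 26.50

26.50


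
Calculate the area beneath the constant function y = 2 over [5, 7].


The area under a constant function y = 2 is a rectangle.
Width = 7 - 5 = 2
Height = 2
Area = width * height
= 2 * 2
= 4

4


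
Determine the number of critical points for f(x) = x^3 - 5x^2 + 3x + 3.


Find where f'(x) = 0:
f(x) = x^3 - 5x^2 + 3x + 3
f'(x) = 3x^2 - 10x + 3
This is a quadratic in x. Use the discriminant to count real roots.
Discriminant = (-10)^2 - 4 * 3 * 3
= 100 - 36
= 64
Since discriminant > 0, f'(x) = 0 has 2 real solutions.
Number of critical points: 2

2


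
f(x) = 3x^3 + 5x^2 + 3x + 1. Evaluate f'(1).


Differentiate f(x) = 3x^3 + 5x^2 + 3x + 1 term by term:
f'(x) = 9x^2 + 10x + 3
Substitute x = 1:
f'(1) = 9 * 1^2 + 10 * 1 + 3
= 9 + 10 + 3
= 22

22


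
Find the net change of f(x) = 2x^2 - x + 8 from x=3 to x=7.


Net change = f(b) - f(a)
f(x) = 2x^2 - x + 8
Compute f(7):
f(7) = 2 * 7^2 - 1 * 7 + 8
= 98 - 7 + 8
= 99
Compute f(3):
f(3) = 2 * 3^2 - 1 * 3 + 8
= 18 - 3 + 8
= 23
Net change = 99 - 23 = 76

76


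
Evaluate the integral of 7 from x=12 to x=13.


The integral of a constant k over [a, b] equals k * (b - a).
integral from 12 to 13 of 7 dx
= 7 * (13 - 12)
= 7 * 1
= 7

7


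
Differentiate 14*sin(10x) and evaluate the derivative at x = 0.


Apply the chain rule to differentiate 14*sin(10x):
d/dx [14*sin(10x)]
= 14 * cos(10x) * d/dx(10x)
= 14 * 10 * cos(10x)
= 140 * cos(10x)
Evaluate at x = 0:
= 140 * cos(0)
= 140 * 1
= 140

140


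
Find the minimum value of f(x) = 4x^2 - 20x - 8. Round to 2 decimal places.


For a quadratic f(x) = ax^2 + bx + c with a > 0, the minimum is at the vertex.
Vertex x-coordinate: x = -b/(2a)
x = -(-20) / (2 * 4)
x = 20/8 = 5/2
Substitute back to find the minimum value:
f(5/2) = 4 * (5/2)^2 - 20 * (5/2) - 8
= 25 - 50 - 8
= -33 = -33.00

-33.00


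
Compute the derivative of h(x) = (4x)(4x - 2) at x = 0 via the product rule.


Let u(x) = 4x and v(x) = 4x - 2
u'(x) = 4
v'(x) = 4
Product rule: h'(x) = u'(x)*v(x) + u(x)*v'(x)
= 4 * (4x - 2) + (4x) * 4
At x = 0:
u(0) = 4 * 0 + 0 = 0
v(0) = 4 * 0 - 2 = -2
h'(0) = 4 * (-2) + 0 * 4
= -8 + 0
= -8

-8


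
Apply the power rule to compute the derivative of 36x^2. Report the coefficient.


We apply the power rule: d/dx [ax^n] = a*n * x^(n-1)
d/dx [36x^2]
= 36 * 2 * x^(2-1)
= 72x
The coefficient is 72

72


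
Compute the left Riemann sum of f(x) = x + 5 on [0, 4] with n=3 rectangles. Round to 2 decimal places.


Left Riemann sum uses left endpoints of each subinterval.
Interval: [0, 4], n = 3
dx = (4 - 0) / 3 = 4/3
Left endpoints: [0, 4/3, 8/3]
f values: [5, 19/3, 23/3]
Sum = dx * (sum of f values)
= 4/3 * 19
= 76/3 ≈ 25.33

25.33


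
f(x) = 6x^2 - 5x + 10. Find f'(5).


Differentiate term by term using power and sum rules:
f(x) = 6x^2 - 5x + 10
f'(x) = 12x - 5
Substitute x = 5:
f'(5) = 12 * 5 - 5
= 60 - 5
= 55

55


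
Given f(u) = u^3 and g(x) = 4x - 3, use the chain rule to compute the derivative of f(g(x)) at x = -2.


Using the chain rule: (f(g(x)))' = f'(g(x)) * g'(x)
First, find g(-2):
g(-2) = 4 * (-2) - 3 = -11
Next, f'(u) = 3u^2
And g'(x) = 4
So f'(g(-2)) * g'(-2)
= 3 * (-11)^2 * 4
= 3 * 121 * 4
= 1452

1452


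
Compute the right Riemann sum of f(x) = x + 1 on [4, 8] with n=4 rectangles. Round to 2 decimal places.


Right Riemann sum uses right endpoints of each subinterval.
Interval: [4, 8], n = 4
dx = (8 - 4) / 4 = 1
Right endpoints: [5, 6, 7, 8]
f values: [6, 7, 8, 9]
Sum = dx * (sum of f values)
= 1 * 30
= 30 = 30.00

30.00


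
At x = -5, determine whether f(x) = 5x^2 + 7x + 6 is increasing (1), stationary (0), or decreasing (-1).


Compute f'(x) to determine behavior:
f'(x) = 10x + 7
f'(-5) = 10 * (-5) + 7
= -50 + 7
= -43
Since f'(-5) < 0, the function is decreasing (-1)

-1


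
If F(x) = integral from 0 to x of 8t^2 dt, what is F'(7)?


By the Fundamental Theorem of Calculus (Part 1):
If F(x) = integral from 0 to x of f(t) dt, then F'(x) = f(x)
Here f(t) = 8t^2
So F'(x) = 8x^2
Evaluate at x = 7:
F'(7) = 8 * 7^2
= 8 * 49
= 392

392


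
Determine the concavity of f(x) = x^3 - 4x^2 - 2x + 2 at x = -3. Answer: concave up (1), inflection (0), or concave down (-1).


Concavity is determined by the sign of f''(x).
f(x) = x^3 - 4x^2 - 2x + 2
f'(x) = 3x^2 - 8x - 2
f''(x) = 6x - 8
f''(-3) = 6 * (-3) - 8
= -18 - 8
= -26
Since f''(-3) < 0, the function is concave down (-1)

-1


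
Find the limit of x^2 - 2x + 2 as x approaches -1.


Since polynomials are continuous, we use direct substitution.
lim(x->-1) of x^2 - 2x + 2
= 1 * (-1)^2 - 2 * (-1) + 2
= 1 + 2 + 2
= 5

5


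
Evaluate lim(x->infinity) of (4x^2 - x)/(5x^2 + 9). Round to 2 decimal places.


For limits at infinity with equal-degree polynomials,
we compare leading coefficients.
Numerator leading term: 4x^2
Denominator leading term: 5x^2
Divide both by x^2:
lim = (4 - 1/x) / (5 + 9/x^2)
As x -> infinity, the 1/x and 1/x^2 terms vanish:
= 4/5 = 0.80

0.80


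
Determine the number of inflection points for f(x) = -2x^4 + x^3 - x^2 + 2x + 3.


Inflection points occur where f''(x) = 0 and concavity changes.
f(x) = -2x^4 + x^3 - x^2 + 2x + 3
f'(x) = -8x^3 + 3x^2 - 2x + 2
f''(x) = -24x^2 + 6x - 2
This is a quadratic in x. Use the discriminant to count real roots.
Discriminant = (6)^2 - 4 * (-24) * (-2)
= 36 - 192
= -156
Since discriminant < 0, f''(x) = 0 has no real solutions.
Number of inflection points: 0

0


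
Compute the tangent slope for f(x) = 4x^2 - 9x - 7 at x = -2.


The slope of the tangent line equals f'(x) at the point.
f(x) = 4x^2 - 9x - 7
f'(x) = 8x - 9
At x = -2:
f'(-2) = 8 * (-2) - 9
= -16 - 9
= -25

-25


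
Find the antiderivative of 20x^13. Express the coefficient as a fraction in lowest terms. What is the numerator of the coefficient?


Apply the power rule for integration:
integral of ax^n dx = a/(n+1) * x^(n+1) + C
integral of 20x^13 dx
= 20/14 * x^14 + C
= 10/7 * x^14 + C
The coefficient in lowest terms is 10/7, and its numerator is 10

10


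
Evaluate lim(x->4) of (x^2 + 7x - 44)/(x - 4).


Direct substitution gives 0/0, so we factor the numerator.
Factor: (x^2 + 7x - 44) = (x - 4)(x + 11)
Cancel the common factor (x - 4):
(x^2 + 7x - 44)/(x - 4) = (x + 11)
Now substitute x = 4:
= (4) - (-11) = 15

15


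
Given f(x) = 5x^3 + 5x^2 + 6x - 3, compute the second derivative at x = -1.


First derivative:
f'(x) = 15x^2 + 10x + 6
Second derivative:
f''(x) = 30x + 10
Substitute x = -1:
f''(-1) = 30 * (-1) + 10
= -30 + 10
= -20

-20


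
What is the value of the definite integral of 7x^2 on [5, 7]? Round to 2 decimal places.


Find the antiderivative of 7x^2:
F(x) = 7/3 * x^3
Apply the Fundamental Theorem of Calculus:
F(7) - F(5)
= 7/3 * 7^3 - 7/3 * 5^3
= 7/3 * (343 - 125)
= 7/3 * 218
= 1526/3 ≈ 508.67

508.67


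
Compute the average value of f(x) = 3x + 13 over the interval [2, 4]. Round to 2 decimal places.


Average value = 1/(b-a) * integral from a to b of f(x) dx
First compute the integral of 3x + 13:
F(x) = (3/2)x^2 + 13x
F(4) = 3/2 * 16 + 13 * 4 = 76
F(2) = 3/2 * 4 + 13 * 2 = 32
Integral = 76 - 32 = 44
Average = 44 / (4 - 2) = 44 / 2
= 22 = 22.00

22.00


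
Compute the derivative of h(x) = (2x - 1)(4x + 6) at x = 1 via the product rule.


Let u(x) = 2x - 1 and v(x) = 4x + 6
u'(x) = 2
v'(x) = 4
Product rule: h'(x) = u'(x)*v(x) + u(x)*v'(x)
= 2 * (4x + 6) + (2x - 1) * 4
At x = 1:
u(1) = 2 * 1 - 1 = 1
v(1) = 4 * 1 + 6 = 10
h'(1) = 2 * 10 + 1 * 4
= 20 + 4
= 24

24


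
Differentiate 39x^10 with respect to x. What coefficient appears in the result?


We apply the power rule: d/dx [ax^n] = a*n * x^(n-1)
d/dx [39x^10]
= 39 * 10 * x^(10-1)
= 390x^9
The coefficient is 390

390


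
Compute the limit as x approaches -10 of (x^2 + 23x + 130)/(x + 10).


Direct substitution gives 0/0, so we factor the numerator.
Factor: (x^2 + 23x + 130) = (x + 10)(x + 13)
Cancel the common factor (x + 10):
(x^2 + 23x + 130)/(x + 10) = (x + 13)
Now substitute x = -10:
= (-10) - (-13) = 3

3


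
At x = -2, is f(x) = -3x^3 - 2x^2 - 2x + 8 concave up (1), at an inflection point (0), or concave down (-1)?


Concavity is determined by the sign of f''(x).
f(x) = -3x^3 - 2x^2 - 2x + 8
f'(x) = -9x^2 - 4x - 2
f''(x) = -18x - 4
f''(-2) = -18 * (-2) - 4
= 36 - 4
= 32
Since f''(-2) > 0, the function is concave up (1)

1


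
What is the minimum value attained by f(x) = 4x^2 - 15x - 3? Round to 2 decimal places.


For a quadratic f(x) = ax^2 + bx + c with a > 0, the minimum is at the vertex.
Vertex x-coordinate: x = -b/(2a)
x = -(-15) / (2 * 4)
x = 15/8
Substitute back to find the minimum value:
f(15/8) = 4 * (15/8)^2 - 15 * (15/8) - 3
= 225/16 - 225/8 - 3
= -273/16 ≈ -17.06

-17.06


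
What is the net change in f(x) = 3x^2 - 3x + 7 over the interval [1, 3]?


Net change = f(b) - f(a)
f(x) = 3x^2 - 3x + 7
Compute f(3):
f(3) = 3 * 3^2 - 3 * 3 + 7
= 27 - 9 + 7
= 25
Compute f(1):
f(1) = 3 * 1^2 - 3 * 1 + 7
= 3 - 3 + 7
= 7
Net change = 25 - 7 = 18

18


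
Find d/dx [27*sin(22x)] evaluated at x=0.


Apply the chain rule to differentiate 27*sin(22x):
d/dx [27*sin(22x)]
= 27 * cos(22x) * d/dx(22x)
= 27 * 22 * cos(22x)
= 594 * cos(22x)
Evaluate at x = 0:
= 594 * cos(0)
= 594 * 1
= 594

594


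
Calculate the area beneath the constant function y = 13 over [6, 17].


The area under a constant function y = 13 is a rectangle.
Width = 17 - 6 = 11
Height = 13
Area = width * height
= 11 * 13
= 143

143


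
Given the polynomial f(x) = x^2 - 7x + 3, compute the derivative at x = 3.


Differentiate term by term using power and sum rules:
f(x) = x^2 - 7x + 3
f'(x) = 2x - 7
Substitute x = 3:
f'(3) = 2 * 3 - 7
= 6 - 7
= -1

-1


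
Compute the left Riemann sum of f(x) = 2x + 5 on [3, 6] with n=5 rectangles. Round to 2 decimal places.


Left Riemann sum uses left endpoints of each subinterval.
Interval: [3, 6], n = 5
dx = (6 - 3) / 5 = 3/5
Left endpoints: [3, 18/5, 21/5, 24/5, 27/5]
f values: [11, 61/5, 67/5, 73/5, 79/5]
Sum = dx * (sum of f values)
= 3/5 * 67
= 201/5 = 40.20

40.20


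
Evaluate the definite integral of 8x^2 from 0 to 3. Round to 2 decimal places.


Find the antiderivative of 8x^2:
F(x) = 8/3 * x^3
Apply the Fundamental Theorem of Calculus:
F(3) - F(0)
= 8/3 * 3^3 - 8/3 * 0^3
= 8/3 * (27 - 0)
= 8/3 * 27
= 72 = 72.00

72.00


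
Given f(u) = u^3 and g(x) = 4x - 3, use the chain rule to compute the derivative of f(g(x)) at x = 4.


Using the chain rule: (f(g(x)))' = f'(g(x)) * g'(x)
First, find g(4):
g(4) = 4 * 4 - 3 = 13
Next, f'(u) = 3u^2
And g'(x) = 4
So f'(g(4)) * g'(4)
= 3 * 13^2 * 4
= 3 * 169 * 4
= 2028

2028


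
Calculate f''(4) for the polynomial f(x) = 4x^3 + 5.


First derivative:
f'(x) = 12x^2
Second derivative:
f''(x) = 24x
Substitute x = 4:
f''(4) = 24 * 4 + 0
= 96 + 0
= 96

96


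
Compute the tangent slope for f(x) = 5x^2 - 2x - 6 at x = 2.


The slope of the tangent line equals f'(x) at the point.
f(x) = 5x^2 - 2x - 6
f'(x) = 10x - 2
At x = 2:
f'(2) = 10 * 2 - 2
= 20 - 2
= 18

18


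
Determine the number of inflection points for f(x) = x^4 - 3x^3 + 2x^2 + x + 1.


Inflection points occur where f''(x) = 0 and concavity changes.
f(x) = x^4 - 3x^3 + 2x^2 + x + 1
f'(x) = 4x^3 - 9x^2 + 4x + 1
f''(x) = 12x^2 - 18x + 4
This is a quadratic in x. Use the discriminant to count real roots.
Discriminant = (-18)^2 - 4 * 12 * 4
= 324 - 192
= 132
Since discriminant > 0, f''(x) = 0 has 2 distinct real solutions.
A quadratic with two distinct real roots changes sign at each root, so concavity changes at both.
Number of inflection points: 2

2


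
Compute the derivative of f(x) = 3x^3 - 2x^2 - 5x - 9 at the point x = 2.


Differentiate f(x) = 3x^3 - 2x^2 - 5x - 9 term by term:
f'(x) = 9x^2 - 4x - 5
Substitute x = 2:
f'(2) = 9 * 2^2 - 4 * 2 - 5
= 36 - 8 - 5
= 23

23


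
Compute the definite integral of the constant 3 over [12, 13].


The integral of a constant k over [a, b] equals k * (b - a).
integral from 12 to 13 of 3 dx
= 3 * (13 - 12)
= 3 * 1
= 3

3


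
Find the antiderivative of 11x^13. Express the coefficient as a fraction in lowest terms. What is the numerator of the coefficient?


Apply the power rule for integration:
integral of ax^n dx = a/(n+1) * x^(n+1) + C
integral of 11x^13 dx
= 11/14 * x^14 + C
The coefficient in lowest terms is 11/14, and its numerator is 11

11


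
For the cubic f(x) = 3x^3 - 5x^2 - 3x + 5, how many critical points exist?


Find where f'(x) = 0:
f(x) = 3x^3 - 5x^2 - 3x + 5
f'(x) = 9x^2 - 10x - 3
This is a quadratic in x. Use the discriminant to count real roots.
Discriminant = (-10)^2 - 4 * 9 * (-3)
= 100 - (-108)
= 208
Since discriminant > 0, f'(x) = 0 has 2 real solutions.
Number of critical points: 2

2


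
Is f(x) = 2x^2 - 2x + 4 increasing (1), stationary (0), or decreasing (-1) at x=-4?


Compute f'(x) to determine behavior:
f'(x) = 4x - 2
f'(-4) = 4 * (-4) - 2
= -16 - 2
= -18
Since f'(-4) < 0, the function is decreasing (-1)

-1


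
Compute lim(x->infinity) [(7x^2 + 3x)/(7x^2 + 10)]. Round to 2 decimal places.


For limits at infinity with equal-degree polynomials,
we compare leading coefficients.
Numerator leading term: 7x^2
Denominator leading term: 7x^2
Divide both by x^2:
lim = (7 + 3/x) / (7 + 10/x^2)
As x -> infinity, the 1/x and 1/x^2 terms vanish:
= 7/7 = 1 = 1.00

1.00


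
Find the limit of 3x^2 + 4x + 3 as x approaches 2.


Since polynomials are continuous, we use direct substitution.
lim(x->2) of 3x^2 + 4x + 3
= 3 * 2^2 + 4 * 2 + 3
= 12 + 8 + 3
= 23

23


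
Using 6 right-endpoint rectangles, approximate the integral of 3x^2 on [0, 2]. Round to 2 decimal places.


Right Riemann sum uses right endpoints of each subinterval.
Interval: [0, 2], n = 6
dx = (2 - 0) / 6 = 1/3
Right endpoints: [1/3, 2/3, 1, 4/3, 5/3, 2]
f values: [1/3, 4/3, 3, 16/3, 25/3, 12]
Sum = dx * (sum of f values)
= 1/3 * 91/3
= 91/9 ≈ 10.11

10.11


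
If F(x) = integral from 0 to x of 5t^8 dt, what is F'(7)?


By the Fundamental Theorem of Calculus (Part 1):
If F(x) = integral from 0 to x of f(t) dt, then F'(x) = f(x)
Here f(t) = 5t^8
So F'(x) = 5x^8
Evaluate at x = 7:
F'(7) = 5 * 7^8
= 5 * 5764801
= 28824005

28824005


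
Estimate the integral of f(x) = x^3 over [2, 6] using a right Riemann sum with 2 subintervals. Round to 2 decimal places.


Right Riemann sum uses right endpoints of each subinterval.
Interval: [2, 6], n = 2
dx = (6 - 2) / 2 = 2
Right endpoints: [4, 6]
f values: [64, 216]
Sum = dx * (sum of f values)
= 2 * 280
= 560 = 560.00

560.00


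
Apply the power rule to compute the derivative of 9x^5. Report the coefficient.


We apply the power rule: d/dx [ax^n] = a*n * x^(n-1)
d/dx [9x^5]
= 9 * 5 * x^(5-1)
= 45x^4
The coefficient is 45

45


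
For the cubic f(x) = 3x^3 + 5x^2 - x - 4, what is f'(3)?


Differentiate f(x) = 3x^3 + 5x^2 - x - 4 term by term:
f'(x) = 9x^2 + 10x - 1
Substitute x = 3:
f'(3) = 9 * 3^2 + 10 * 3 - 1
= 81 + 30 - 1
= 110

110


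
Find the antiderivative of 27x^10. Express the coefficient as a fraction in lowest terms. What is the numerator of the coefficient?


Apply the power rule for integration:
integral of ax^n dx = a/(n+1) * x^(n+1) + C
integral of 27x^10 dx
= 27/11 * x^11 + C
The coefficient in lowest terms is 27/11, and its numerator is 27

27


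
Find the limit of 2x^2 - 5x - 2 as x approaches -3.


Since polynomials are continuous, we use direct substitution.
lim(x->-3) of 2x^2 - 5x - 2
= 2 * (-3)^2 - 5 * (-3) - 2
= 18 + 15 - 2
= 31

31


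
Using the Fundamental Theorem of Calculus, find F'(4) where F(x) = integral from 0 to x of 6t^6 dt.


By the Fundamental Theorem of Calculus (Part 1):
If F(x) = integral from 0 to x of f(t) dt, then F'(x) = f(x)
Here f(t) = 6t^6
So F'(x) = 6x^6
Evaluate at x = 4:
F'(4) = 6 * 4^6
= 6 * 4096
= 24576

24576


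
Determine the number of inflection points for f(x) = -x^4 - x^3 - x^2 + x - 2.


Inflection points occur where f''(x) = 0 and concavity changes.
f(x) = -x^4 - x^3 - x^2 + x - 2
f'(x) = -4x^3 - 3x^2 - 2x + 1
f''(x) = -12x^2 - 6x - 2
This is a quadratic in x. Use the discriminant to count real roots.
Discriminant = (-6)^2 - 4 * (-12) * (-2)
= 36 - 96
= -60
Since discriminant < 0, f''(x) = 0 has no real solutions.
Number of inflection points: 0

0


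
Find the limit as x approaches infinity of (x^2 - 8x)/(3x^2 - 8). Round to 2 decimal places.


For limits at infinity with equal-degree polynomials,
we compare leading coefficients.
Numerator leading term: x^2
Denominator leading term: 3x^2
Divide both by x^2:
lim = (1 - 8/x) / (3 - 8/x^2)
As x -> infinity, the 1/x and 1/x^2 terms vanish:
= 1/3 ≈ 0.33

0.33


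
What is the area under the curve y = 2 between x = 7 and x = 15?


The area under a constant function y = 2 is a rectangle.
Width = 15 - 7 = 8
Height = 2
Area = width * height
= 8 * 2
= 16

16


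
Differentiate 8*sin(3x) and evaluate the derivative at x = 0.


Apply the chain rule to differentiate 8*sin(3x):
d/dx [8*sin(3x)]
= 8 * cos(3x) * d/dx(3x)
= 8 * 3 * cos(3x)
= 24 * cos(3x)
Evaluate at x = 0:
= 24 * cos(0)
= 24 * 1
= 24

24


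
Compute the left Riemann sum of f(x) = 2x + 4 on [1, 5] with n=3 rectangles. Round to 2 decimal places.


Left Riemann sum uses left endpoints of each subinterval.
Interval: [1, 5], n = 3
dx = (5 - 1) / 3 = 4/3
Left endpoints: [1, 7/3, 11/3]
f values: [6, 26/3, 34/3]
Sum = dx * (sum of f values)
= 4/3 * 26
= 104/3 ≈ 34.67

34.67


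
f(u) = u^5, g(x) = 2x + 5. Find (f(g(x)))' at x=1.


Using the chain rule: (f(g(x)))' = f'(g(x)) * g'(x)
First, find g(1):
g(1) = 2 * 1 + 5 = 7
Next, f'(u) = 5u^4
And g'(x) = 2
So f'(g(1)) * g'(1)
= 5 * 7^4 * 2
= 5 * 2401 * 2
= 24010

24010


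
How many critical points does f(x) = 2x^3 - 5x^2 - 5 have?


Find where f'(x) = 0:
f(x) = 2x^3 - 5x^2 - 5
f'(x) = 6x^2 - 10x
This is a quadratic in x. Use the discriminant to count real roots.
Discriminant = (-10)^2 - 4 * 6 * 0
= 100 - 0
= 100
Since discriminant > 0, f'(x) = 0 has 2 real solutions.
Number of critical points: 2

2


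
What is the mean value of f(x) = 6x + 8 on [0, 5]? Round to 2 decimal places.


Average value = 1/(b-a) * integral from a to b of f(x) dx
First compute the integral of 6x + 8:
F(x) = 3x^2 + 8x
F(5) = 3 * 25 + 8 * 5 = 115
F(0) = 3 * 0 + 8 * 0 = 0
Integral = 115 - 0 = 115
Average = 115 / (5 - 0) = 115 / 5
= 23 = 23.00

23.00


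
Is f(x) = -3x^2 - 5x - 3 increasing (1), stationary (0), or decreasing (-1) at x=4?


Compute f'(x) to determine behavior:
f'(x) = -6x - 5
f'(4) = -6 * 4 - 5
= -24 - 5
= -29
Since f'(4) < 0, the function is decreasing (-1)

-1


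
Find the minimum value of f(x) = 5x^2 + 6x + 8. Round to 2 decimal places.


For a quadratic f(x) = ax^2 + bx + c with a > 0, the minimum is at the vertex.
Vertex x-coordinate: x = -b/(2a)
x = -(6) / (2 * 5)
x = -6/10 = -3/5
Substitute back to find the minimum value:
f(-3/5) = 5 * (-3/5)^2 + 6 * (-3/5) + 8
= 9/5 - 18/5 + 8
= 31/5 = 6.20

6.20


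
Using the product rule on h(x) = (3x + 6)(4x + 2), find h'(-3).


Let u(x) = 3x + 6 and v(x) = 4x + 2
u'(x) = 3
v'(x) = 4
Product rule: h'(x) = u'(x)*v(x) + u(x)*v'(x)
= 3 * (4x + 2) + (3x + 6) * 4
At x = -3:
u(-3) = 3 * (-3) + 6 = -3
v(-3) = 4 * (-3) + 2 = -10
h'(-3) = 3 * (-10) + (-3) * 4
= -30 - 12
= -42

-42


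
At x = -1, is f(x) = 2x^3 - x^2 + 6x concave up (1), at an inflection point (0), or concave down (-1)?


Concavity is determined by the sign of f''(x).
f(x) = 2x^3 - x^2 + 6x
f'(x) = 6x^2 - 2x + 6
f''(x) = 12x - 2
f''(-1) = 12 * (-1) - 2
= -12 - 2
= -14
Since f''(-1) < 0, the function is concave down (-1)

-1


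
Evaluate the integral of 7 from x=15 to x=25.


The integral of a constant k over [a, b] equals k * (b - a).
integral from 15 to 25 of 7 dx
= 7 * (25 - 15)
= 7 * 10
= 70

70


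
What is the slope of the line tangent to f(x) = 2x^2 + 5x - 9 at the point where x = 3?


The slope of the tangent line equals f'(x) at the point.
f(x) = 2x^2 + 5x - 9
f'(x) = 4x + 5
At x = 3:
f'(3) = 4 * 3 + 5
= 12 + 5
= 17

17


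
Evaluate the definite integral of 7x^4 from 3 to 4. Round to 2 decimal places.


Find the antiderivative of 7x^4:
F(x) = 7/5 * x^5
Apply the Fundamental Theorem of Calculus:
F(4) - F(3)
= 7/5 * 4^5 - 7/5 * 3^5
= 7/5 * (1024 - 243)
= 7/5 * 781
= 5467/5 = 1093.40

1093.40


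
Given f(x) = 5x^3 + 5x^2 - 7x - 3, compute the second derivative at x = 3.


First derivative:
f'(x) = 15x^2 + 10x - 7
Second derivative:
f''(x) = 30x + 10
Substitute x = 3:
f''(3) = 30 * 3 + 10
= 90 + 10
= 100

100


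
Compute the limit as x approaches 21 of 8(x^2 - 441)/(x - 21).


Direct substitution gives 0/0, so we factor the numerator.
Factor: 8(x^2 - 441) = 8 * (x - 21)(x + 21)
Cancel the common factor (x - 21):
8(x^2 - 441)/(x - 21) = 8 * (x + 21)
Now substitute x = 21:
= 8 * (21 + 21) = 336

336


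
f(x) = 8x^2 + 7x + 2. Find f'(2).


Differentiate term by term using power and sum rules:
f(x) = 8x^2 + 7x + 2
f'(x) = 16x + 7
Substitute x = 2:
f'(2) = 16 * 2 + 7
= 32 + 7
= 39

39


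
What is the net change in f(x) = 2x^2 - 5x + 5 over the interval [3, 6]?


Net change = f(b) - f(a)
f(x) = 2x^2 - 5x + 5
Compute f(6):
f(6) = 2 * 6^2 - 5 * 6 + 5
= 72 - 30 + 5
= 47
Compute f(3):
f(3) = 2 * 3^2 - 5 * 3 + 5
= 18 - 15 + 5
= 8
Net change = 47 - 8 = 39

39


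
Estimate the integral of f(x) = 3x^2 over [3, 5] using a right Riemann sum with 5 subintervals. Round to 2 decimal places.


Right Riemann sum uses right endpoints of each subinterval.
Interval: [3, 5], n = 5
dx = (5 - 3) / 5 = 2/5
Right endpoints: [17/5, 19/5, 21/5, 23/5, 5]
f values: [867/25, 1083/25, 1323/25, 1587/25, 75]
Sum = dx * (sum of f values)
= 2/5 * 1347/5
= 2694/25 = 107.76

107.76


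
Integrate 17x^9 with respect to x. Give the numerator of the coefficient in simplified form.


Apply the power rule for integration:
integral of ax^n dx = a/(n+1) * x^(n+1) + C
integral of 17x^9 dx
= 17/10 * x^10 + C
The coefficient in lowest terms is 17/10, and its numerator is 17

17


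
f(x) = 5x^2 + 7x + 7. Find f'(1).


Differentiate term by term using power and sum rules:
f(x) = 5x^2 + 7x + 7
f'(x) = 10x + 7
Substitute x = 1:
f'(1) = 10 * 1 + 7
= 10 + 7
= 17

17


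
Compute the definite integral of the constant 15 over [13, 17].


The integral of a constant k over [a, b] equals k * (b - a).
integral from 13 to 17 of 15 dx
= 15 * (17 - 13)
= 15 * 4
= 60

60


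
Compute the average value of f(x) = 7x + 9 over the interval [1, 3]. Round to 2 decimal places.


Average value = 1/(b-a) * integral from a to b of f(x) dx
First compute the integral of 7x + 9:
F(x) = (7/2)x^2 + 9x
F(3) = 7/2 * 9 + 9 * 3 = 117/2
F(1) = 7/2 * 1 + 9 * 1 = 25/2
Integral = 117/2 - 25/2 = 46
Average = 46 / (3 - 1) = 46 / 2
= 23 = 23.00

23.00


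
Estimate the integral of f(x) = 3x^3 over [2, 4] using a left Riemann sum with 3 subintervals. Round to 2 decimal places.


Left Riemann sum uses left endpoints of each subinterval.
Interval: [2, 4], n = 3
dx = (4 - 2) / 3 = 2/3
Left endpoints: [2, 8/3, 10/3]
f values: [24, 512/9, 1000/9]
Sum = dx * (sum of f values)
= 2/3 * 192
= 128 = 128.00

128.00


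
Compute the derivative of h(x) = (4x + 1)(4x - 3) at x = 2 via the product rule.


Let u(x) = 4x + 1 and v(x) = 4x - 3
u'(x) = 4
v'(x) = 4
Product rule: h'(x) = u'(x)*v(x) + u(x)*v'(x)
= 4 * (4x - 3) + (4x + 1) * 4
At x = 2:
u(2) = 4 * 2 + 1 = 9
v(2) = 4 * 2 - 3 = 5
h'(2) = 4 * 5 + 9 * 4
= 20 + 36
= 56

56


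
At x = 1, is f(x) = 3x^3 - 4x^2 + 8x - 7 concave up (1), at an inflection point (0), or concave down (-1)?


Concavity is determined by the sign of f''(x).
f(x) = 3x^3 - 4x^2 + 8x - 7
f'(x) = 9x^2 - 8x + 8
f''(x) = 18x - 8
f''(1) = 18 * 1 - 8
= 18 - 8
= 10
Since f''(1) > 0, the function is concave up (1)

1


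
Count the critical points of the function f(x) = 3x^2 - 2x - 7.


Find where f'(x) = 0:
f'(x) = 6x - 2
Set f'(x) = 0:
6x - 2 = 0
x = 2 / 6 = 1/3
This is a linear equation in x, so there is exactly one solution.
Number of critical points: 1

1


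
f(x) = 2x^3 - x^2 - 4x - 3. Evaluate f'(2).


Differentiate f(x) = 2x^3 - x^2 - 4x - 3 term by term:
f'(x) = 6x^2 - 2x - 4
Substitute x = 2:
f'(2) = 6 * 2^2 - 2 * 2 - 4
= 24 - 4 - 4
= 16

16


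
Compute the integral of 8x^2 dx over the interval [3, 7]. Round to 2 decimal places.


Find the antiderivative of 8x^2:
F(x) = 8/3 * x^3
Apply the Fundamental Theorem of Calculus:
F(7) - F(3)
= 8/3 * 7^3 - 8/3 * 3^3
= 8/3 * (343 - 27)
= 8/3 * 316
= 2528/3 ≈ 842.67

842.67


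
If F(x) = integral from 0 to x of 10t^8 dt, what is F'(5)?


By the Fundamental Theorem of Calculus (Part 1):
If F(x) = integral from 0 to x of f(t) dt, then F'(x) = f(x)
Here f(t) = 10t^8
So F'(x) = 10x^8
Evaluate at x = 5:
F'(5) = 10 * 5^8
= 10 * 390625
= 3906250

3906250


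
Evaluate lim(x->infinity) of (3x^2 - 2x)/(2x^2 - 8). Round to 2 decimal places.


For limits at infinity with equal-degree polynomials,
we compare leading coefficients.
Numerator leading term: 3x^2
Denominator leading term: 2x^2
Divide both by x^2:
lim = (3 - 2/x) / (2 - 8/x^2)
As x -> infinity, the 1/x and 1/x^2 terms vanish:
= 3/2 = 1.50

1.50


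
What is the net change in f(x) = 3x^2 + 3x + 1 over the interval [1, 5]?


Net change = f(b) - f(a)
f(x) = 3x^2 + 3x + 1
Compute f(5):
f(5) = 3 * 5^2 + 3 * 5 + 1
= 75 + 15 + 1
= 91
Compute f(1):
f(1) = 3 * 1^2 + 3 * 1 + 1
= 3 + 3 + 1
= 7
Net change = 91 - 7 = 84

84


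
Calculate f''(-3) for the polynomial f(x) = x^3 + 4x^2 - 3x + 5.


First derivative:
f'(x) = 3x^2 + 8x - 3
Second derivative:
f''(x) = 6x + 8
Substitute x = -3:
f''(-3) = 6 * (-3) + 8
= -18 + 8
= -10

-10


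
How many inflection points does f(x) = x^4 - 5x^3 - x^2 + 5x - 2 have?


Inflection points occur where f''(x) = 0 and concavity changes.
f(x) = x^4 - 5x^3 - x^2 + 5x - 2
f'(x) = 4x^3 - 15x^2 - 2x + 5
f''(x) = 12x^2 - 30x - 2
This is a quadratic in x. Use the discriminant to count real roots.
Discriminant = (-30)^2 - 4 * 12 * (-2)
= 900 - (-96)
= 996
Since discriminant > 0, f''(x) = 0 has 2 distinct real solutions.
A quadratic with two distinct real roots changes sign at each root, so concavity changes at both.
Number of inflection points: 2

2


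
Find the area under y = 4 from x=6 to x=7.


The area under a constant function y = 4 is a rectangle.
Width = 7 - 6 = 1
Height = 4
Area = width * height
= 1 * 4
= 4

4


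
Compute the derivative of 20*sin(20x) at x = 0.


Apply the chain rule to differentiate 20*sin(20x):
d/dx [20*sin(20x)]
= 20 * cos(20x) * d/dx(20x)
= 20 * 20 * cos(20x)
= 400 * cos(20x)
Evaluate at x = 0:
= 400 * cos(0)
= 400 * 1
= 400

400


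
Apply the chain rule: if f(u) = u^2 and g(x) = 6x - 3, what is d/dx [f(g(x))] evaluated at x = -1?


Using the chain rule: (f(g(x)))' = f'(g(x)) * g'(x)
First, find g(-1):
g(-1) = 6 * (-1) - 3 = -9
Next, f'(u) = 2u
And g'(x) = 6
So f'(g(-1)) * g'(-1)
= 2 * (-9) * 6
= -108

-108


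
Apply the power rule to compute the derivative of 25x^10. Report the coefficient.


We apply the power rule: d/dx [ax^n] = a*n * x^(n-1)
d/dx [25x^10]
= 25 * 10 * x^(10-1)
= 250x^9
The coefficient is 250

250


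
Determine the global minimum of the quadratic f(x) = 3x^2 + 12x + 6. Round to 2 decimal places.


For a quadratic f(x) = ax^2 + bx + c with a > 0, the minimum is at the vertex.
Vertex x-coordinate: x = -b/(2a)
x = -(12) / (2 * 3)
x = -12/6 = -2
Substitute back to find the minimum value:
f(-2) = 3 * (-2)^2 + 12 * (-2) + 6
= 12 - 24 + 6
= -6 = -6.00

-6.00


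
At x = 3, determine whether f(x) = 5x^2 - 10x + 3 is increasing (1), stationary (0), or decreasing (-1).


Compute f'(x) to determine behavior:
f'(x) = 10x - 10
f'(3) = 10 * 3 - 10
= 30 - 10
= 20
Since f'(3) > 0, the function is increasing (1)

1


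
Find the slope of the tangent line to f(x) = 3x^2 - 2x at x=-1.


The slope of the tangent line equals f'(x) at the point.
f(x) = 3x^2 - 2x
f'(x) = 6x - 2
At x = -1:
f'(-1) = 6 * (-1) - 2
= -6 - 2
= -8

-8


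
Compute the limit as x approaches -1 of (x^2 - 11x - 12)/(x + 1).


Direct substitution gives 0/0, so we factor the numerator.
Factor: (x^2 - 11x - 12) = (x + 1)(x - 12)
Cancel the common factor (x + 1):
(x^2 - 11x - 12)/(x + 1) = (x - 12)
Now substitute x = -1:
= (-1) - (12) = -13

-13


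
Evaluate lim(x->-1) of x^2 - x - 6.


Since polynomials are continuous, we use direct substitution.
lim(x->-1) of x^2 - x - 6
= 1 * (-1)^2 - 1 * (-1) - 6
= 1 + 1 - 6
= -4

-4


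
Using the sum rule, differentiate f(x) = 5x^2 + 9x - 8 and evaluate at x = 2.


Differentiate term by term using power and sum rules:
f(x) = 5x^2 + 9x - 8
f'(x) = 10x + 9
Substitute x = 2:
f'(2) = 10 * 2 + 9
= 20 + 9
= 29

29


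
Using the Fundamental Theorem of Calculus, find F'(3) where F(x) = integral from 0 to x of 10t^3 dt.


By the Fundamental Theorem of Calculus (Part 1):
If F(x) = integral from 0 to x of f(t) dt, then F'(x) = f(x)
Here f(t) = 10t^3
So F'(x) = 10x^3
Evaluate at x = 3:
F'(3) = 10 * 3^3
= 10 * 27
= 270

270


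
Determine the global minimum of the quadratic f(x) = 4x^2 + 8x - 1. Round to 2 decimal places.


For a quadratic f(x) = ax^2 + bx + c with a > 0, the minimum is at the vertex.
Vertex x-coordinate: x = -b/(2a)
x = -(8) / (2 * 4)
x = -8/8 = -1
Substitute back to find the minimum value:
f(-1) = 4 * (-1)^2 + 8 * (-1) - 1
= 4 - 8 - 1
= -5 = -5.00

-5.00


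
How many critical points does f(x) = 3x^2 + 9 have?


Find where f'(x) = 0:
f'(x) = 6x
Set f'(x) = 0:
6x = 0
x = 0 / 6 = 0
This is a linear equation in x, so there is exactly one solution.
Number of critical points: 1

1


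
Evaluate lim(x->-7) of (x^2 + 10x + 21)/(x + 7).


Direct substitution gives 0/0, so we factor the numerator.
Factor: (x^2 + 10x + 21) = (x + 7)(x + 3)
Cancel the common factor (x + 7):
(x^2 + 10x + 21)/(x + 7) = (x + 3)
Now substitute x = -7:
= (-7) - (-3) = -4

-4


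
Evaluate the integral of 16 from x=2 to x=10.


The integral of a constant k over [a, b] equals k * (b - a).
integral from 2 to 10 of 16 dx
= 16 * (10 - 2)
= 16 * 8
= 128

128


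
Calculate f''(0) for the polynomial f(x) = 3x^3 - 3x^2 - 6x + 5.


First derivative:
f'(x) = 9x^2 - 6x - 6
Second derivative:
f''(x) = 18x - 6
Substitute x = 0:
f''(0) = 18 * 0 - 6
= 0 - 6
= -6

-6


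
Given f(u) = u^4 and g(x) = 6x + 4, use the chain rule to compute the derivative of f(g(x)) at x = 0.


Using the chain rule: (f(g(x)))' = f'(g(x)) * g'(x)
First, find g(0):
g(0) = 6 * 0 + 4 = 4
Next, f'(u) = 4u^3
And g'(x) = 6
So f'(g(0)) * g'(0)
= 4 * 4^3 * 6
= 4 * 64 * 6
= 1536

1536
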